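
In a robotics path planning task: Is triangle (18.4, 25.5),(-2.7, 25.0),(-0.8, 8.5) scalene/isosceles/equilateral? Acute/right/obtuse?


Side lengths squared: AB^2=445.46, BC^2=275.86, CA^2=657.64
Sorted: [275.86, 445.46, 657.64]
By sides: Scalene, By angles: Acute

Scalene, Acute


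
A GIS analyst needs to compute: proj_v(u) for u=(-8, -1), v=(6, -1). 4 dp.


u.v = -47, |v| = sqrt(37) = 6.0828
Scalar projection = u.v / |v| = -47 / sqrt(37) = -7.7268

-7.7268


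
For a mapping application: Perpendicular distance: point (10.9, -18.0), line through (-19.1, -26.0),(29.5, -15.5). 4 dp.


|cross product| = 73.8
|line direction| = sqrt(2472.21) = 49.7213
Distance = 73.8/sqrt(2472.21) = 1.4843

1.4843


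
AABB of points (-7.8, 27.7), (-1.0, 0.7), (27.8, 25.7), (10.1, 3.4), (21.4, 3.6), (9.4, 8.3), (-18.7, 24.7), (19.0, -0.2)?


x range: [-18.7, 27.8]
y range: [-0.2, 27.7]
Bounding box: (-18.7,-0.2) to (27.8,27.7)

(-18.7,-0.2) to (27.8,27.7)


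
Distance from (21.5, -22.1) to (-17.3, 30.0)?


dx=-38.8, dy=52.1
d^2 = (-38.8)^2 + 52.1^2 = 4219.85
d = sqrt(4219.85) = 64.9604

64.9604


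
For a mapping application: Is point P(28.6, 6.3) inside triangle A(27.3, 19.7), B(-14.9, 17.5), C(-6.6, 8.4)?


Cross products: AB x AP = 568.34, BC x BP = 302.89, CA x CP = -468.95
All same sign? no

No, outside


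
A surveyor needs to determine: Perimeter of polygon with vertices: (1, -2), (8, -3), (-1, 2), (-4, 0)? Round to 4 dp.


Sides: (1, -2)->(8, -3): sqrt(50) = 7.071068, (8, -3)->(-1, 2): sqrt(106) = 10.29563, (-1, 2)->(-4, 0): sqrt(13) = 3.605551, (-4, 0)->(1, -2): sqrt(29) = 5.385165
Sum = 26.357414
Perimeter = 26.3574

26.3574


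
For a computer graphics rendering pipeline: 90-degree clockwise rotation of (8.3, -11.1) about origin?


90° CW: (x,y) -> (y, -x)
(8.3,-11.1) -> (-11.1, -8.3)

(-11.1, -8.3)


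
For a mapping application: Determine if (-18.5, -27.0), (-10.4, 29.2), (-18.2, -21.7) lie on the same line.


Cross product: ((-10.4)-(-18.5))*((-21.7)-(-27)) - (29.2-(-27))*((-18.2)-(-18.5))
= 26.07

No, not collinear


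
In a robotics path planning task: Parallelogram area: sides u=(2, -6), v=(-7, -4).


|u x v| = |2*(-4) - (-6)*(-7)|
= |(-8) - 42| = 50

50


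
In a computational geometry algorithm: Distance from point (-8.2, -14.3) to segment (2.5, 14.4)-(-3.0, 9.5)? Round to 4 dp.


Project P onto AB: t = 1 (clamped to [0,1])
Closest point on segment: (-3, 9.5)
Distance: 24.3614

24.3614


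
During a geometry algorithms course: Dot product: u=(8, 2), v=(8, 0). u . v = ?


u . v = u_x*v_x + u_y*v_y = 8*8 + 2*0
= 64 + 0 = 64

64


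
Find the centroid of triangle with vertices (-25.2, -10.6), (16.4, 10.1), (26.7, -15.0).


Centroid = ((x_A+x_B+x_C)/3, (y_A+y_B+y_C)/3)
= (((-25.2)+16.4+26.7)/3, ((-10.6)+10.1+(-15))/3)
= (5.9667, -5.1667)

(5.9667, -5.1667)


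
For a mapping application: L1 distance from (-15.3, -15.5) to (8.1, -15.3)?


|(-15.3)-8.1| + |(-15.5)-(-15.3)| = 23.4 + 0.2 = 23.6

23.6


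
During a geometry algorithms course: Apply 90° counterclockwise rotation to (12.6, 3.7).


90° CCW: (x,y) -> (-y, x)
(12.6,3.7) -> (-3.7, 12.6)

(-3.7, 12.6)


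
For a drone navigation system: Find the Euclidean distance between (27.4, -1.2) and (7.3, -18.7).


dx=-20.1, dy=-17.5
d^2 = (-20.1)^2 + (-17.5)^2 = 710.26
d = sqrt(710.26) = 26.6507

26.6507


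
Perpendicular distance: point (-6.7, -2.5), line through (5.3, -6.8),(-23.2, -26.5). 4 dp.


|cross product| = 358.95
|line direction| = sqrt(1200.34) = 34.6459
Distance = 358.95/sqrt(1200.34) = 10.3605

10.3605


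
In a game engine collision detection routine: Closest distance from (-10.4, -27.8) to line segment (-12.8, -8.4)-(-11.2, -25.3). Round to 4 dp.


Project P onto AB: t = 1 (clamped to [0,1])
Closest point on segment: (-11.2, -25.3)
Distance: 2.6249

2.6249


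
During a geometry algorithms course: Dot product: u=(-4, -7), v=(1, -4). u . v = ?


u . v = u_x*v_x + u_y*v_y = (-4)*1 + (-7)*(-4)
= (-4) + 28 = 24

24


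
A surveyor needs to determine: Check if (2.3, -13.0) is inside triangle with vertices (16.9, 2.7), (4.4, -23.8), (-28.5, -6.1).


Cross products: AB x AP = -190.65, BC x BP = -318.15, CA x CP = -584.3
All same sign? yes

Yes, inside


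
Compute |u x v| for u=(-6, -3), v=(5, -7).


|u x v| = |(-6)*(-7) - (-3)*5|
= |42 - (-15)| = 57

57


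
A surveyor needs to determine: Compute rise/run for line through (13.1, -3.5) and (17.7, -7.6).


slope = (y2-y1)/(x2-x1) = ((-7.6)-(-3.5))/(17.7-13.1) = (-4.1)/4.6 = -0.8913

-0.8913


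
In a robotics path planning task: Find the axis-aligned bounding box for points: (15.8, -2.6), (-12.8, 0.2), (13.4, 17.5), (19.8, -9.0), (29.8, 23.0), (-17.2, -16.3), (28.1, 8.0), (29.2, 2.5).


x range: [-17.2, 29.8]
y range: [-16.3, 23]
Bounding box: (-17.2,-16.3) to (29.8,23)

(-17.2,-16.3) to (29.8,23)


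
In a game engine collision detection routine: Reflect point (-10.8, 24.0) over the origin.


Reflection over origin: (x,y) -> (-x,-y)
(-10.8, 24) -> (10.8, -24)

(10.8, -24)


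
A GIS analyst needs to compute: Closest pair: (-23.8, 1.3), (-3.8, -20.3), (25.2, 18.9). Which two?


d(P0,P1) = 29.4374, d(P0,P2) = 52.065, d(P1,P2) = 48.7611
Closest: P0 and P1

Closest pair: (-23.8, 1.3) and (-3.8, -20.3), distance = 29.4374


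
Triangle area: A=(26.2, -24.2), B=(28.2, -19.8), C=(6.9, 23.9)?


Area = |x_A(y_B-y_C) + x_B(y_C-y_A) + x_C(y_A-y_B)|/2
= |(-1144.94) + 1356.42 + (-30.36)|/2
= 181.12/2 = 90.56

90.56


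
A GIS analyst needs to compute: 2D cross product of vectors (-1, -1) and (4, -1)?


u x v = u_x*v_y - u_y*v_x = (-1)*(-1) - (-1)*4
= 1 - (-4) = 5

5


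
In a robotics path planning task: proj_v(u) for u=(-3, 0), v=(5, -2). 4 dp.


u.v = -15, |v| = sqrt(29) = 5.3852
Scalar projection = u.v / |v| = -15 / sqrt(29) = -2.7854

-2.7854


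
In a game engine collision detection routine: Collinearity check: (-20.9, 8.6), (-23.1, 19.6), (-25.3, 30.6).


Cross product: ((-23.1)-(-20.9))*(30.6-8.6) - (19.6-8.6)*((-25.3)-(-20.9))
= 0

Yes, collinear


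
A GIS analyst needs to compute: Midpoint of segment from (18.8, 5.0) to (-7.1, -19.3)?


M = ((18.8+(-7.1))/2, (5+(-19.3))/2)
= (5.85, -7.15)

(5.85, -7.15)


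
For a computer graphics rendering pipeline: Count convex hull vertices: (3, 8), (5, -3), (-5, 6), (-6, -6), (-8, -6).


Convex hull vertices (CCW): (-8, -6), (-6, -6), (5, -3), (3, 8), (-5, 6)
Count = 5

5


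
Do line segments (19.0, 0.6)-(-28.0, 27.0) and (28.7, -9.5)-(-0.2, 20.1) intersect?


Cross products: d1=-4.77, d2=623.47, d3=218.62, d4=-409.62
d1*d2 < 0 and d3*d4 < 0? yes

Yes, they intersect


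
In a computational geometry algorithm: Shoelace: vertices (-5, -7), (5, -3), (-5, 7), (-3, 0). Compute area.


Shoelace sum: ((-5)*(-3) - 5*(-7)) + (5*7 - (-5)*(-3)) + ((-5)*0 - (-3)*7) + ((-3)*(-7) - (-5)*0)
= 112
Area = |112|/2 = 56

56


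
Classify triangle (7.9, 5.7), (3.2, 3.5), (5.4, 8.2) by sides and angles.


Side lengths squared: AB^2=26.93, BC^2=26.93, CA^2=12.5
Sorted: [12.5, 26.93, 26.93]
By sides: Isosceles, By angles: Acute

Isosceles, Acute


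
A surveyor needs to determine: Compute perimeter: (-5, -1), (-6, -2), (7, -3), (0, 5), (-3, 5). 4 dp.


Sides: (-5, -1)->(-6, -2): sqrt(2) = 1.414214, (-6, -2)->(7, -3): sqrt(170) = 13.038405, (7, -3)->(0, 5): sqrt(113) = 10.630146, (0, 5)->(-3, 5): sqrt(9) = 3, (-3, 5)->(-5, -1): sqrt(40) = 6.324555
Sum = 34.40732
Perimeter = 34.4073

34.4073


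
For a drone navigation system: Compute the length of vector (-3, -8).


|u| = sqrt((-3)^2 + (-8)^2) = sqrt(73) = 8.544

8.544


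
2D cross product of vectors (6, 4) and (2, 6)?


u x v = u_x*v_y - u_y*v_x = 6*6 - 4*2
= 36 - 8 = 28

28


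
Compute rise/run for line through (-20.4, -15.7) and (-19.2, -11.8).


slope = (y2-y1)/(x2-x1) = ((-11.8)-(-15.7))/((-19.2)-(-20.4)) = 3.9/1.2 = 3.25

3.25


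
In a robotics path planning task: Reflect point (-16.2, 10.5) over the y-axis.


Reflection over y-axis: (x,y) -> (-x,y)
(-16.2, 10.5) -> (16.2, 10.5)

(16.2, 10.5)


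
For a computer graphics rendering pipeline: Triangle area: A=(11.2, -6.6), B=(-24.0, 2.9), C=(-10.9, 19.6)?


Area = |x_A(y_B-y_C) + x_B(y_C-y_A) + x_C(y_A-y_B)|/2
= |(-187.04) + (-628.8) + 103.55|/2
= 712.29/2 = 356.145

356.145


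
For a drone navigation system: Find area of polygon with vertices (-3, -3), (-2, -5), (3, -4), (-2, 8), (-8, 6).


Shoelace sum: ((-3)*(-5) - (-2)*(-3)) + ((-2)*(-4) - 3*(-5)) + (3*8 - (-2)*(-4)) + ((-2)*6 - (-8)*8) + ((-8)*(-3) - (-3)*6)
= 142
Area = |142|/2 = 71

71


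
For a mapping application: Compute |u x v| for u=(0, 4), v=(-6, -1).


|u x v| = |0*(-1) - 4*(-6)|
= |0 - (-24)| = 24

24


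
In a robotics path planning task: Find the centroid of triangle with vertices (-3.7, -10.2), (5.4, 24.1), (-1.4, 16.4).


Centroid = ((x_A+x_B+x_C)/3, (y_A+y_B+y_C)/3)
= (((-3.7)+5.4+(-1.4))/3, ((-10.2)+24.1+16.4)/3)
= (0.1, 10.1)

(0.1, 10.1)


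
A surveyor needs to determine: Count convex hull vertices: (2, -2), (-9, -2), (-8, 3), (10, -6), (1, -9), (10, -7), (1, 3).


Convex hull vertices (CCW): (-9, -2), (1, -9), (10, -7), (10, -6), (1, 3), (-8, 3)
Count = 6

6


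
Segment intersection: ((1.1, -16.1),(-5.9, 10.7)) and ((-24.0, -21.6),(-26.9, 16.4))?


Cross products: d1=-969.75, d2=-781.47, d3=711.18, d4=522.9
d1*d2 < 0 and d3*d4 < 0? no

No, they don't intersect


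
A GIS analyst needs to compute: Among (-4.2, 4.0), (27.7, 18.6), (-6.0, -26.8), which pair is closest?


d(P0,P1) = 35.0823, d(P0,P2) = 30.8526, d(P1,P2) = 56.5407
Closest: P0 and P2

Closest pair: (-4.2, 4.0) and (-6.0, -26.8), distance = 30.8526


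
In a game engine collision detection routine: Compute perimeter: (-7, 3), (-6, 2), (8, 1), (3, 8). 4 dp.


Sides: (-7, 3)->(-6, 2): sqrt(2) = 1.414214, (-6, 2)->(8, 1): sqrt(197) = 14.035669, (8, 1)->(3, 8): sqrt(74) = 8.602325, (3, 8)->(-7, 3): sqrt(125) = 11.18034
Sum = 35.232548
Perimeter = 35.2325

35.2325


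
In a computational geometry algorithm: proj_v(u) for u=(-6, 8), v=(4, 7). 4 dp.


u.v = 32, |v| = sqrt(65) = 8.0623
Scalar projection = u.v / |v| = 32 / sqrt(65) = 3.9691

3.9691


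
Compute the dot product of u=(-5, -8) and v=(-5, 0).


u . v = u_x*v_x + u_y*v_y = (-5)*(-5) + (-8)*0
= 25 + 0 = 25

25


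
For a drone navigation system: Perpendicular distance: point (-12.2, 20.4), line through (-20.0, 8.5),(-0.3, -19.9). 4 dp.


|cross product| = 455.95
|line direction| = sqrt(1194.65) = 34.5637
Distance = 455.95/sqrt(1194.65) = 13.1916

13.1916


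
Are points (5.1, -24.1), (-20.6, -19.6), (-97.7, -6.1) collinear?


Cross product: ((-20.6)-5.1)*((-6.1)-(-24.1)) - ((-19.6)-(-24.1))*((-97.7)-5.1)
= 0

Yes, collinear


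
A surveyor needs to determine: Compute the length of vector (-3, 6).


|u| = sqrt((-3)^2 + 6^2) = sqrt(45) = 6.7082

6.7082


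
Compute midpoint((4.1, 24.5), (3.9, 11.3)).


M = ((4.1+3.9)/2, (24.5+11.3)/2)
= (4, 17.9)

(4, 17.9)


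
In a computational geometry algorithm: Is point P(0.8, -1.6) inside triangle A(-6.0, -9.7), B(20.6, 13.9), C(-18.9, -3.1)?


Cross products: AB x AP = 54.98, BC x BP = 275.65, CA x CP = 149.37
All same sign? yes

Yes, inside


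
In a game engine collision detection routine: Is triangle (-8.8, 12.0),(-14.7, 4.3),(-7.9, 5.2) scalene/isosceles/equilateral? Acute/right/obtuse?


Side lengths squared: AB^2=94.1, BC^2=47.05, CA^2=47.05
Sorted: [47.05, 47.05, 94.1]
By sides: Isosceles, By angles: Right

Isosceles, Right


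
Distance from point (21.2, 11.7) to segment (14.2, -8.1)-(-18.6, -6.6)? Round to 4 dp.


Project P onto AB: t = 0 (clamped to [0,1])
Closest point on segment: (14.2, -8.1)
Distance: 21.001

21.001


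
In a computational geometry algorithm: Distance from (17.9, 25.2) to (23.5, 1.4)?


dx=5.6, dy=-23.8
d^2 = 5.6^2 + (-23.8)^2 = 597.8
d = sqrt(597.8) = 24.4499

24.4499


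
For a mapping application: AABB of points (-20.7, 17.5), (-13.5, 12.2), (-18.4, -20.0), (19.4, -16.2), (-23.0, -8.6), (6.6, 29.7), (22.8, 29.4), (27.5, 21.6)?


x range: [-23, 27.5]
y range: [-20, 29.7]
Bounding box: (-23,-20) to (27.5,29.7)

(-23,-20) to (27.5,29.7)


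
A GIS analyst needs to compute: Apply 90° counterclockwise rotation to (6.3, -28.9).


90° CCW: (x,y) -> (-y, x)
(6.3,-28.9) -> (28.9, 6.3)

(28.9, 6.3)


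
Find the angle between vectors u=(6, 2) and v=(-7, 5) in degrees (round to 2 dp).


u.v = -32, |u| = sqrt(40) = 6.3246, |v| = sqrt(74) = 8.6023
cos(theta) = u.v/(|u||v|) = -32/sqrt(2960) = -0.588172
theta = acos(-0.588172) = 126.03 degrees

126.03 degrees


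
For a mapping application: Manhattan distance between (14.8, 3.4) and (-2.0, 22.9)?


|14.8-(-2)| + |3.4-22.9| = 16.8 + 19.5 = 36.3

36.3


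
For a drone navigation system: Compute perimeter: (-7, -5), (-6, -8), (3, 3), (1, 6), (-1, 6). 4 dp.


Sides: (-7, -5)->(-6, -8): sqrt(10) = 3.162278, (-6, -8)->(3, 3): sqrt(202) = 14.21267, (3, 3)->(1, 6): sqrt(13) = 3.605551, (1, 6)->(-1, 6): sqrt(4) = 2, (-1, 6)->(-7, -5): sqrt(157) = 12.529964
Sum = 35.510463
Perimeter = 35.5105

35.5105


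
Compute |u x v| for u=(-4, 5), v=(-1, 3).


|u x v| = |(-4)*3 - 5*(-1)|
= |(-12) - (-5)| = 7

7


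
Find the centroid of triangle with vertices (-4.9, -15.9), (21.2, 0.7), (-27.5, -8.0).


Centroid = ((x_A+x_B+x_C)/3, (y_A+y_B+y_C)/3)
= (((-4.9)+21.2+(-27.5))/3, ((-15.9)+0.7+(-8))/3)
= (-3.7333, -7.7333)

(-3.7333, -7.7333)


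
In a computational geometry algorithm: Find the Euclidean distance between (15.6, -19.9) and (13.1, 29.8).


dx=-2.5, dy=49.7
d^2 = (-2.5)^2 + 49.7^2 = 2476.34
d = sqrt(2476.34) = 49.7628

49.7628


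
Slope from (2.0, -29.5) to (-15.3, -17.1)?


slope = (y2-y1)/(x2-x1) = ((-17.1)-(-29.5))/((-15.3)-2) = 12.4/(-17.3) = -0.7168

-0.7168


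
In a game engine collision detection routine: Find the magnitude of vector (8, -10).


|u| = sqrt(8^2 + (-10)^2) = sqrt(164) = 12.8062

12.8062


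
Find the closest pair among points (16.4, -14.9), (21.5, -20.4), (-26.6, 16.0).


d(P0,P1) = 7.5007, d(P0,P2) = 52.951, d(P1,P2) = 60.3206
Closest: P0 and P1

Closest pair: (16.4, -14.9) and (21.5, -20.4), distance = 7.5007


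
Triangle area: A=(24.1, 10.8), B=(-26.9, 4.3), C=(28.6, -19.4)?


Area = |x_A(y_B-y_C) + x_B(y_C-y_A) + x_C(y_A-y_B)|/2
= |571.17 + 812.38 + 185.9|/2
= 1569.45/2 = 784.725

784.725


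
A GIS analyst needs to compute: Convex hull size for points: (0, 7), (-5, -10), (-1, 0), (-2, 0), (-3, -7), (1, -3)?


Convex hull vertices (CCW): (-5, -10), (1, -3), (0, 7)
Count = 3

3


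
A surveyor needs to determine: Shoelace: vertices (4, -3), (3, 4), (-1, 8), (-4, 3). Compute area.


Shoelace sum: (4*4 - 3*(-3)) + (3*8 - (-1)*4) + ((-1)*3 - (-4)*8) + ((-4)*(-3) - 4*3)
= 82
Area = |82|/2 = 41

41


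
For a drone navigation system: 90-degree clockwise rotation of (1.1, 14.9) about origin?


90° CW: (x,y) -> (y, -x)
(1.1,14.9) -> (14.9, -1.1)

(14.9, -1.1)


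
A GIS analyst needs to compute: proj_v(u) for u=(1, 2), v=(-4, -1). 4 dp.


u.v = -6, |v| = sqrt(17) = 4.1231
Scalar projection = u.v / |v| = -6 / sqrt(17) = -1.4552

-1.4552


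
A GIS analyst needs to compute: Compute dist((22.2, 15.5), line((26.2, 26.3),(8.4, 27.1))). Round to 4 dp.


|cross product| = 195.44
|line direction| = sqrt(317.48) = 17.818
Distance = 195.44/sqrt(317.48) = 10.9687

10.9687


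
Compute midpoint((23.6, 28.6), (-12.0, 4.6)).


M = ((23.6+(-12))/2, (28.6+4.6)/2)
= (5.8, 16.6)

(5.8, 16.6)


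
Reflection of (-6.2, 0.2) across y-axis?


Reflection over y-axis: (x,y) -> (-x,y)
(-6.2, 0.2) -> (6.2, 0.2)

(6.2, 0.2)


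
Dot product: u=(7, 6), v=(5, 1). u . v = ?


u . v = u_x*v_x + u_y*v_y = 7*5 + 6*1
= 35 + 6 = 41

41


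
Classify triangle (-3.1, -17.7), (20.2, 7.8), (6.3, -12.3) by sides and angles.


Side lengths squared: AB^2=1193.14, BC^2=597.22, CA^2=117.52
Sorted: [117.52, 597.22, 1193.14]
By sides: Scalene, By angles: Obtuse

Scalene, Obtuse


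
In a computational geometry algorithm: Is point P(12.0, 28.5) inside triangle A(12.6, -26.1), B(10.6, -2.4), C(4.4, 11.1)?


Cross products: AB x AP = -94.98, BC x BP = -210.48, CA x CP = 425.4
All same sign? no

No, outside


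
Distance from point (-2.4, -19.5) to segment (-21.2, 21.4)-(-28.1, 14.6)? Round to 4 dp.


Project P onto AB: t = 1 (clamped to [0,1])
Closest point on segment: (-28.1, 14.6)
Distance: 42.7001

42.7001


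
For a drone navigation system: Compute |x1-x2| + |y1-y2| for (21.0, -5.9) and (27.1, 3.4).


|21-27.1| + |(-5.9)-3.4| = 6.1 + 9.3 = 15.4

15.4


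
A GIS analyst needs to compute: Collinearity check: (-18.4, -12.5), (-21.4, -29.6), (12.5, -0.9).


Cross product: ((-21.4)-(-18.4))*((-0.9)-(-12.5)) - ((-29.6)-(-12.5))*(12.5-(-18.4))
= 493.59

No, not collinear


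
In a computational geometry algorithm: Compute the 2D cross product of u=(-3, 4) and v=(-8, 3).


u x v = u_x*v_y - u_y*v_x = (-3)*3 - 4*(-8)
= (-9) - (-32) = 23

23


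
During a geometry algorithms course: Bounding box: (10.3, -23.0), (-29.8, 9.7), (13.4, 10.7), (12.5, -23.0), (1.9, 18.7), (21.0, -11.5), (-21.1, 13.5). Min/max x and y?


x range: [-29.8, 21]
y range: [-23, 18.7]
Bounding box: (-29.8,-23) to (21,18.7)

(-29.8,-23) to (21,18.7)


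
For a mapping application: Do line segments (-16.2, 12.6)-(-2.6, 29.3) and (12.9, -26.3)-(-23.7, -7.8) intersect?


Cross products: d1=-885.39, d2=-1748.21, d3=-1015.01, d4=-152.19
d1*d2 < 0 and d3*d4 < 0? no

No, they don't intersect


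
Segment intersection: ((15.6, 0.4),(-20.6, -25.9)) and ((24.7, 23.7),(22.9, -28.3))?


Cross products: d1=-431.26, d2=-2266.32, d3=-604.13, d4=1230.93
d1*d2 < 0 and d3*d4 < 0? no

No, they don't intersect


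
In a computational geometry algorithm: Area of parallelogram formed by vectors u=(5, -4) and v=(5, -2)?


|u x v| = |5*(-2) - (-4)*5|
= |(-10) - (-20)| = 10

10


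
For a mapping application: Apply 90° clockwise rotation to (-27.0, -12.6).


90° CW: (x,y) -> (y, -x)
(-27,-12.6) -> (-12.6, 27)

(-12.6, 27)


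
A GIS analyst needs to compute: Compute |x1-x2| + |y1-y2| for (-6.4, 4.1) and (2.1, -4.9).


|(-6.4)-2.1| + |4.1-(-4.9)| = 8.5 + 9 = 17.5

17.5


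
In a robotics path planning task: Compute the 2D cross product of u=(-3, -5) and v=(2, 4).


u x v = u_x*v_y - u_y*v_x = (-3)*4 - (-5)*2
= (-12) - (-10) = -2

-2


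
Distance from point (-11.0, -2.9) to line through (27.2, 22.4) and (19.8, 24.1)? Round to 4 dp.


|cross product| = 252.16
|line direction| = sqrt(57.65) = 7.5928
Distance = 252.16/sqrt(57.65) = 33.2106

33.2106


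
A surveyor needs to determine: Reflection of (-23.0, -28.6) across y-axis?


Reflection over y-axis: (x,y) -> (-x,y)
(-23, -28.6) -> (23, -28.6)

(23, -28.6)


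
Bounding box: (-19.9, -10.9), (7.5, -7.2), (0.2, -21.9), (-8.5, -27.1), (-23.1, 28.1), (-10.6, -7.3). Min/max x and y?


x range: [-23.1, 7.5]
y range: [-27.1, 28.1]
Bounding box: (-23.1,-27.1) to (7.5,28.1)

(-23.1,-27.1) to (7.5,28.1)


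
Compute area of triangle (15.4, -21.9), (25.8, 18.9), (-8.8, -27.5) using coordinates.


Area = |x_A(y_B-y_C) + x_B(y_C-y_A) + x_C(y_A-y_B)|/2
= |714.56 + (-144.48) + 359.04|/2
= 929.12/2 = 464.56

464.56


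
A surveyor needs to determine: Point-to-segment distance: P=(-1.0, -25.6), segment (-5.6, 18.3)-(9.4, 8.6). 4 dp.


Project P onto AB: t = 1 (clamped to [0,1])
Closest point on segment: (9.4, 8.6)
Distance: 35.7463

35.7463


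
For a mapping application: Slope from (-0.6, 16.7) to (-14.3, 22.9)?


slope = (y2-y1)/(x2-x1) = (22.9-16.7)/((-14.3)-(-0.6)) = 6.2/(-13.7) = -0.4526

-0.4526


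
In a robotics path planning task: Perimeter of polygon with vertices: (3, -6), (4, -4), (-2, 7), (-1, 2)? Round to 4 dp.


Sides: (3, -6)->(4, -4): sqrt(5) = 2.236068, (4, -4)->(-2, 7): sqrt(157) = 12.529964, (-2, 7)->(-1, 2): sqrt(26) = 5.09902, (-1, 2)->(3, -6): sqrt(80) = 8.944272
Sum = 28.809324
Perimeter = 28.8093

28.8093


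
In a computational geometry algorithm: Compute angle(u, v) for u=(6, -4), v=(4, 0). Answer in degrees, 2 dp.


u.v = 24, |u| = sqrt(52) = 7.2111, |v| = sqrt(16) = 4
cos(theta) = u.v/(|u||v|) = 24/sqrt(832) = 0.83205
theta = acos(0.83205) = 33.69 degrees

33.69 degrees


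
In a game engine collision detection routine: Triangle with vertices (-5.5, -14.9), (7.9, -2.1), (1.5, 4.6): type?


Side lengths squared: AB^2=343.4, BC^2=85.85, CA^2=429.25
Sorted: [85.85, 343.4, 429.25]
By sides: Scalene, By angles: Right

Scalene, Right


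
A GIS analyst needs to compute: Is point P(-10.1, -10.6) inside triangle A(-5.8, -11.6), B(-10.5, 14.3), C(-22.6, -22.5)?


Cross products: AB x AP = 106.67, BC x BP = 316.01, CA x CP = 63.67
All same sign? yes

Yes, inside


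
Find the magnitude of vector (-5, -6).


|u| = sqrt((-5)^2 + (-6)^2) = sqrt(61) = 7.8102

7.8102


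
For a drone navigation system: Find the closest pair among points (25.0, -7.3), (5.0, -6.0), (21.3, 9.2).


d(P0,P1) = 20.0422, d(P0,P2) = 16.9098, d(P1,P2) = 22.2874
Closest: P0 and P2

Closest pair: (25.0, -7.3) and (21.3, 9.2), distance = 16.9098


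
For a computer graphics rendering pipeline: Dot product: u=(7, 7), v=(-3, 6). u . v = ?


u . v = u_x*v_x + u_y*v_y = 7*(-3) + 7*6
= (-21) + 42 = 21

21


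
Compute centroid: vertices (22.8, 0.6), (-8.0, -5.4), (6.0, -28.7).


Centroid = ((x_A+x_B+x_C)/3, (y_A+y_B+y_C)/3)
= ((22.8+(-8)+6)/3, (0.6+(-5.4)+(-28.7))/3)
= (6.9333, -11.1667)

(6.9333, -11.1667)


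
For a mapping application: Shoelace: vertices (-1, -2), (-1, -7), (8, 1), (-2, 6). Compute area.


Shoelace sum: ((-1)*(-7) - (-1)*(-2)) + ((-1)*1 - 8*(-7)) + (8*6 - (-2)*1) + ((-2)*(-2) - (-1)*6)
= 120
Area = |120|/2 = 60

60


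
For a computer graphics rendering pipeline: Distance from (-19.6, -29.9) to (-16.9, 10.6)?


dx=2.7, dy=40.5
d^2 = 2.7^2 + 40.5^2 = 1647.54
d = sqrt(1647.54) = 40.5899

40.5899


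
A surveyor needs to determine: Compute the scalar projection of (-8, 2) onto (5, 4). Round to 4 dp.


u.v = -32, |v| = sqrt(41) = 6.4031
Scalar projection = u.v / |v| = -32 / sqrt(41) = -4.9976

-4.9976


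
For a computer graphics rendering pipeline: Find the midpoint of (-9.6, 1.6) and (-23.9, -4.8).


M = (((-9.6)+(-23.9))/2, (1.6+(-4.8))/2)
= (-16.75, -1.6)

(-16.75, -1.6)


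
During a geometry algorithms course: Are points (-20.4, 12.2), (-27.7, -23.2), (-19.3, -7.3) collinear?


Cross product: ((-27.7)-(-20.4))*((-7.3)-12.2) - ((-23.2)-12.2)*((-19.3)-(-20.4))
= 181.29

No, not collinear


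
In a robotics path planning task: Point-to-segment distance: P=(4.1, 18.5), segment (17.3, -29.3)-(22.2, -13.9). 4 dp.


Project P onto AB: t = 1 (clamped to [0,1])
Closest point on segment: (22.2, -13.9)
Distance: 37.1129

37.1129


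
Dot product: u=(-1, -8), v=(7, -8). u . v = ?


u . v = u_x*v_x + u_y*v_y = (-1)*7 + (-8)*(-8)
= (-7) + 64 = 57

57


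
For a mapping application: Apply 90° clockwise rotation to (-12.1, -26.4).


90° CW: (x,y) -> (y, -x)
(-12.1,-26.4) -> (-26.4, 12.1)

(-26.4, 12.1)


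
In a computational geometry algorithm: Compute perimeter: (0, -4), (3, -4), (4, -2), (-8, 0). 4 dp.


Sides: (0, -4)->(3, -4): sqrt(9) = 3, (3, -4)->(4, -2): sqrt(5) = 2.236068, (4, -2)->(-8, 0): sqrt(148) = 12.165525, (-8, 0)->(0, -4): sqrt(80) = 8.944272
Sum = 26.345865
Perimeter = 26.3459

26.3459


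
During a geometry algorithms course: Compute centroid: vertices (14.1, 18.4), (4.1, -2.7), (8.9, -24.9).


Centroid = ((x_A+x_B+x_C)/3, (y_A+y_B+y_C)/3)
= ((14.1+4.1+8.9)/3, (18.4+(-2.7)+(-24.9))/3)
= (9.0333, -3.0667)

(9.0333, -3.0667)


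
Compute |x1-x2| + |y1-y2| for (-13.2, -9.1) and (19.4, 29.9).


|(-13.2)-19.4| + |(-9.1)-29.9| = 32.6 + 39 = 71.6

71.6


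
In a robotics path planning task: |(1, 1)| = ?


|u| = sqrt(1^2 + 1^2) = sqrt(2) = 1.4142

1.4142


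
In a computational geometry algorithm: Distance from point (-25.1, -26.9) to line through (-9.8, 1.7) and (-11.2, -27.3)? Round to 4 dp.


|cross product| = 403.66
|line direction| = sqrt(842.96) = 29.0338
Distance = 403.66/sqrt(842.96) = 13.9031

13.9031


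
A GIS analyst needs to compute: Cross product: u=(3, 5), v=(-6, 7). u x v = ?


u x v = u_x*v_y - u_y*v_x = 3*7 - 5*(-6)
= 21 - (-30) = 51

51


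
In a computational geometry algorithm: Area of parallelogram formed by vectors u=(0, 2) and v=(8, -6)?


|u x v| = |0*(-6) - 2*8|
= |0 - 16| = 16

16


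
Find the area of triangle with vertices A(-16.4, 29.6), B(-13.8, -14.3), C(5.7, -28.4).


Area = |x_A(y_B-y_C) + x_B(y_C-y_A) + x_C(y_A-y_B)|/2
= |(-231.24) + 800.4 + 250.23|/2
= 819.39/2 = 409.695

409.695


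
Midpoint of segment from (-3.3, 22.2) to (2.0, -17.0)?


M = (((-3.3)+2)/2, (22.2+(-17))/2)
= (-0.65, 2.6)

(-0.65, 2.6)


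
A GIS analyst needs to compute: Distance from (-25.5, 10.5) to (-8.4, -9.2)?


dx=17.1, dy=-19.7
d^2 = 17.1^2 + (-19.7)^2 = 680.5
d = sqrt(680.5) = 26.0864

26.0864


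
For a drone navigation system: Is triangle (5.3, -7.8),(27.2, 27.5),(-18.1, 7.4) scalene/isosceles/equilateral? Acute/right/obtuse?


Side lengths squared: AB^2=1725.7, BC^2=2456.1, CA^2=778.6
Sorted: [778.6, 1725.7, 2456.1]
By sides: Scalene, By angles: Acute

Scalene, Acute


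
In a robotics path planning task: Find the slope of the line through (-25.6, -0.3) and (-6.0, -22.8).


slope = (y2-y1)/(x2-x1) = ((-22.8)-(-0.3))/((-6)-(-25.6)) = (-22.5)/19.6 = -1.148

-1.148


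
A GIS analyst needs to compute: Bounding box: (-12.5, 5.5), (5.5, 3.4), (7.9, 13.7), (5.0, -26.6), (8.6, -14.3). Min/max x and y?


x range: [-12.5, 8.6]
y range: [-26.6, 13.7]
Bounding box: (-12.5,-26.6) to (8.6,13.7)

(-12.5,-26.6) to (8.6,13.7)


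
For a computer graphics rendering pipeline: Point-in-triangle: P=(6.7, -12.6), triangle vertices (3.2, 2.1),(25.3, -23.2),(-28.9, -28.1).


Cross products: AB x AP = -236.32, BC x BP = -665.66, CA x CP = -577.57
All same sign? yes

Yes, inside


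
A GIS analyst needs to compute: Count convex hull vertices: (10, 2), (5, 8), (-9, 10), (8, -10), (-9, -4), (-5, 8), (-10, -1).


Convex hull vertices (CCW): (-10, -1), (-9, -4), (8, -10), (10, 2), (5, 8), (-9, 10)
Count = 6

6


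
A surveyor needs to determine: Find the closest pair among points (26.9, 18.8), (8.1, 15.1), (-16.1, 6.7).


d(P0,P1) = 19.1606, d(P0,P2) = 44.67, d(P1,P2) = 25.6164
Closest: P0 and P1

Closest pair: (26.9, 18.8) and (8.1, 15.1), distance = 19.1606


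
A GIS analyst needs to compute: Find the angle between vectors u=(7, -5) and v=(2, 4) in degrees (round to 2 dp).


u.v = -6, |u| = sqrt(74) = 8.6023, |v| = sqrt(20) = 4.4721
cos(theta) = u.v/(|u||v|) = -6/sqrt(1480) = -0.155963
theta = acos(-0.155963) = 98.97 degrees

98.97 degrees


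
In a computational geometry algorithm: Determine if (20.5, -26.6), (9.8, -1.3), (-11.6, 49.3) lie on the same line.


Cross product: (9.8-20.5)*(49.3-(-26.6)) - ((-1.3)-(-26.6))*((-11.6)-20.5)
= 0

Yes, collinear


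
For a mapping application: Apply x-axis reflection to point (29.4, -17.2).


Reflection over x-axis: (x,y) -> (x,-y)
(29.4, -17.2) -> (29.4, 17.2)

(29.4, 17.2)


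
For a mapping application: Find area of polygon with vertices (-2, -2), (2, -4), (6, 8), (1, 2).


Shoelace sum: ((-2)*(-4) - 2*(-2)) + (2*8 - 6*(-4)) + (6*2 - 1*8) + (1*(-2) - (-2)*2)
= 58
Area = |58|/2 = 29

29


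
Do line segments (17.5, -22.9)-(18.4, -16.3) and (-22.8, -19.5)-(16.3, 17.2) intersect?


Cross products: d1=-1611.95, d2=-1386.92, d3=269.04, d4=44.01
d1*d2 < 0 and d3*d4 < 0? no

No, they don't intersect


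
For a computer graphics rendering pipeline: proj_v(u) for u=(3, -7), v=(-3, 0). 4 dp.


u.v = -9, |v| = sqrt(9) = 3
Scalar projection = u.v / |v| = -9 / sqrt(9) = -3

-3


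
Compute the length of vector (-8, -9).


|u| = sqrt((-8)^2 + (-9)^2) = sqrt(145) = 12.0416

12.0416


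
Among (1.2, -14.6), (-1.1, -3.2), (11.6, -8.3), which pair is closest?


d(P0,P1) = 11.6297, d(P0,P2) = 12.1594, d(P1,P2) = 13.6858
Closest: P0 and P1

Closest pair: (1.2, -14.6) and (-1.1, -3.2), distance = 11.6297


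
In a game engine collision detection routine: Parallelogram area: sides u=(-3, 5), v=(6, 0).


|u x v| = |(-3)*0 - 5*6|
= |0 - 30| = 30

30


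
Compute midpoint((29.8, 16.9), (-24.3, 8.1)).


M = ((29.8+(-24.3))/2, (16.9+8.1)/2)
= (2.75, 12.5)

(2.75, 12.5)


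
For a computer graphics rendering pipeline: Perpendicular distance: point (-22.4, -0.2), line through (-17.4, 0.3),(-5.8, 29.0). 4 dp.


|cross product| = 137.7
|line direction| = sqrt(958.25) = 30.9556
Distance = 137.7/sqrt(958.25) = 4.4483

4.4483


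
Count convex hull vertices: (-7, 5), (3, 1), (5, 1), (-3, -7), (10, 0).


Convex hull vertices (CCW): (-7, 5), (-3, -7), (10, 0)
Count = 3

3


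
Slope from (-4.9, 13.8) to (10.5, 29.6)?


slope = (y2-y1)/(x2-x1) = (29.6-13.8)/(10.5-(-4.9)) = 15.8/15.4 = 1.026

1.026


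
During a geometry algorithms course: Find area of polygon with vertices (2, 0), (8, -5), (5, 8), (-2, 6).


Shoelace sum: (2*(-5) - 8*0) + (8*8 - 5*(-5)) + (5*6 - (-2)*8) + ((-2)*0 - 2*6)
= 113
Area = |113|/2 = 56.5

56.5


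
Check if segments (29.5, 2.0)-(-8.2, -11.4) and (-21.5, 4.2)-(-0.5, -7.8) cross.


Cross products: d1=565.8, d2=-168, d3=-766.34, d4=-32.54
d1*d2 < 0 and d3*d4 < 0? no

No, they don't intersect


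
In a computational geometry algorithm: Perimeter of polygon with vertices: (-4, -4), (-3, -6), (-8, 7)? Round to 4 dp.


Sides: (-4, -4)->(-3, -6): sqrt(5) = 2.236068, (-3, -6)->(-8, 7): sqrt(194) = 13.928388, (-8, 7)->(-4, -4): sqrt(137) = 11.7047
Sum = 27.869156
Perimeter = 27.8692

27.8692


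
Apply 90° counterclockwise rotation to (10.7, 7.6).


90° CCW: (x,y) -> (-y, x)
(10.7,7.6) -> (-7.6, 10.7)

(-7.6, 10.7)


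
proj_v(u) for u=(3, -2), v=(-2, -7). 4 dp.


u.v = 8, |v| = sqrt(53) = 7.2801
Scalar projection = u.v / |v| = 8 / sqrt(53) = 1.0989

1.0989


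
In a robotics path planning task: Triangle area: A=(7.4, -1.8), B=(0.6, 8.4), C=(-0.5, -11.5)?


Area = |x_A(y_B-y_C) + x_B(y_C-y_A) + x_C(y_A-y_B)|/2
= |147.26 + (-5.82) + 5.1|/2
= 146.54/2 = 73.27

73.27


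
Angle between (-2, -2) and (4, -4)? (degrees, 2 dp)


u.v = 0, |u| = sqrt(8) = 2.8284, |v| = sqrt(32) = 5.6569
cos(theta) = u.v/(|u||v|) = 0/sqrt(256) = 0
theta = acos(0) = 90 degrees

90 degrees


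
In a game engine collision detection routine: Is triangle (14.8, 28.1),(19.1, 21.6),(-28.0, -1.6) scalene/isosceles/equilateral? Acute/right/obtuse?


Side lengths squared: AB^2=60.74, BC^2=2756.65, CA^2=2713.93
Sorted: [60.74, 2713.93, 2756.65]
By sides: Scalene, By angles: Acute

Scalene, Acute


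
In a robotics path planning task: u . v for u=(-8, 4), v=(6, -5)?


u . v = u_x*v_x + u_y*v_y = (-8)*6 + 4*(-5)
= (-48) + (-20) = -68

-68


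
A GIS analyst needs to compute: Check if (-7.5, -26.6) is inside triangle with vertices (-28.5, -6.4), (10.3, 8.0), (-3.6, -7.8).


Cross products: AB x AP = -1086.16, BC x BP = 199.7, CA x CP = 473.58
All same sign? no

No, outside


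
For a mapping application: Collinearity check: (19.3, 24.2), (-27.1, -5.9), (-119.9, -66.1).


Cross product: ((-27.1)-19.3)*((-66.1)-24.2) - ((-5.9)-24.2)*((-119.9)-19.3)
= 0

Yes, collinear


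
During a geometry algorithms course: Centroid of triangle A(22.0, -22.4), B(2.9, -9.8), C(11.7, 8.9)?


Centroid = ((x_A+x_B+x_C)/3, (y_A+y_B+y_C)/3)
= ((22+2.9+11.7)/3, ((-22.4)+(-9.8)+8.9)/3)
= (12.2, -7.7667)

(12.2, -7.7667)


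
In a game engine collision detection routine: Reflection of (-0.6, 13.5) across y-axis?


Reflection over y-axis: (x,y) -> (-x,y)
(-0.6, 13.5) -> (0.6, 13.5)

(0.6, 13.5)


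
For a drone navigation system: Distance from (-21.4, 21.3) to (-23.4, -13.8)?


dx=-2, dy=-35.1
d^2 = (-2)^2 + (-35.1)^2 = 1236.01
d = sqrt(1236.01) = 35.1569

35.1569


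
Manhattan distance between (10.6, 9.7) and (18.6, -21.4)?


|10.6-18.6| + |9.7-(-21.4)| = 8 + 31.1 = 39.1

39.1


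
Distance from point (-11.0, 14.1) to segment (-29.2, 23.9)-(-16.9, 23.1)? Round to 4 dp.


Project P onto AB: t = 1 (clamped to [0,1])
Closest point on segment: (-16.9, 23.1)
Distance: 10.7615

10.7615


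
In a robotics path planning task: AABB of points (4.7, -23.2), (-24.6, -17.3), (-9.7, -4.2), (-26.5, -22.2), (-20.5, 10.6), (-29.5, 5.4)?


x range: [-29.5, 4.7]
y range: [-23.2, 10.6]
Bounding box: (-29.5,-23.2) to (4.7,10.6)

(-29.5,-23.2) to (4.7,10.6)


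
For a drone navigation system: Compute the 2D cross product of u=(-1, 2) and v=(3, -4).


u x v = u_x*v_y - u_y*v_x = (-1)*(-4) - 2*3
= 4 - 6 = -2

-2


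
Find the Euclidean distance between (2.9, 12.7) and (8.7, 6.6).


dx=5.8, dy=-6.1
d^2 = 5.8^2 + (-6.1)^2 = 70.85
d = sqrt(70.85) = 8.4172

8.4172


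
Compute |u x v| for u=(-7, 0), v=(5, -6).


|u x v| = |(-7)*(-6) - 0*5|
= |42 - 0| = 42

42


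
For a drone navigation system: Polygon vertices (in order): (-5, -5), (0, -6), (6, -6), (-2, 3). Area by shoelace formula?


Shoelace sum: ((-5)*(-6) - 0*(-5)) + (0*(-6) - 6*(-6)) + (6*3 - (-2)*(-6)) + ((-2)*(-5) - (-5)*3)
= 97
Area = |97|/2 = 48.5

48.5


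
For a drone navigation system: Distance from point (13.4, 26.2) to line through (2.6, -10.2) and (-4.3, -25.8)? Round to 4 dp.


|cross product| = 82.68
|line direction| = sqrt(290.97) = 17.0578
Distance = 82.68/sqrt(290.97) = 4.847

4.847


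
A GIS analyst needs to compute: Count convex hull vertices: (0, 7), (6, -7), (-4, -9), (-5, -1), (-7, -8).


Convex hull vertices (CCW): (-7, -8), (-4, -9), (6, -7), (0, 7), (-5, -1)
Count = 5

5


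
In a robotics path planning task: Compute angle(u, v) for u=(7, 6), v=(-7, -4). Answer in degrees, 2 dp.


u.v = -73, |u| = sqrt(85) = 9.2195, |v| = sqrt(65) = 8.0623
cos(theta) = u.v/(|u||v|) = -73/sqrt(5525) = -0.982102
theta = acos(-0.982102) = 169.14 degrees

169.14 degrees


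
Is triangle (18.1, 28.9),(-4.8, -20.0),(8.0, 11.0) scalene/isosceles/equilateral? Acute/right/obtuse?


Side lengths squared: AB^2=2915.62, BC^2=1124.84, CA^2=422.42
Sorted: [422.42, 1124.84, 2915.62]
By sides: Scalene, By angles: Obtuse

Scalene, Obtuse


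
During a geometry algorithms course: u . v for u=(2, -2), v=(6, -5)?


u . v = u_x*v_x + u_y*v_y = 2*6 + (-2)*(-5)
= 12 + 10 = 22

22


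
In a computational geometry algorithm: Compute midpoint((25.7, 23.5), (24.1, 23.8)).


M = ((25.7+24.1)/2, (23.5+23.8)/2)
= (24.9, 23.65)

(24.9, 23.65)


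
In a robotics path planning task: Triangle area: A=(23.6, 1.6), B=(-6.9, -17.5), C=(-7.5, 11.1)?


Area = |x_A(y_B-y_C) + x_B(y_C-y_A) + x_C(y_A-y_B)|/2
= |(-674.96) + (-65.55) + (-143.25)|/2
= 883.76/2 = 441.88

441.88


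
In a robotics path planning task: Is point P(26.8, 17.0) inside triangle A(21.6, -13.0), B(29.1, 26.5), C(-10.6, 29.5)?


Cross products: AB x AP = 19.6, BC x BP = 384.05, CA x CP = 1187
All same sign? yes

Yes, inside


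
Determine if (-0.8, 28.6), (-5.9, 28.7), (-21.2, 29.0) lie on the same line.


Cross product: ((-5.9)-(-0.8))*(29-28.6) - (28.7-28.6)*((-21.2)-(-0.8))
= 0

Yes, collinear


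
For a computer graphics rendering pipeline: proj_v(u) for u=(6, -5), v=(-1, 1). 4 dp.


u.v = -11, |v| = sqrt(2) = 1.4142
Scalar projection = u.v / |v| = -11 / sqrt(2) = -7.7782

-7.7782


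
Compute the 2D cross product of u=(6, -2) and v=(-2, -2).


u x v = u_x*v_y - u_y*v_x = 6*(-2) - (-2)*(-2)
= (-12) - 4 = -16

-16


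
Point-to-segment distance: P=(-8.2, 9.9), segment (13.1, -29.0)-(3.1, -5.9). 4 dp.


Project P onto AB: t = 1 (clamped to [0,1])
Closest point on segment: (3.1, -5.9)
Distance: 19.425

19.425


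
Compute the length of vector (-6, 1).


|u| = sqrt((-6)^2 + 1^2) = sqrt(37) = 6.0828

6.0828


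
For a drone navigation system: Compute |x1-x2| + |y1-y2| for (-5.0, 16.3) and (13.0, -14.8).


|(-5)-13| + |16.3-(-14.8)| = 18 + 31.1 = 49.1

49.1


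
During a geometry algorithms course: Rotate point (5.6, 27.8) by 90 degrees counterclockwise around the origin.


90° CCW: (x,y) -> (-y, x)
(5.6,27.8) -> (-27.8, 5.6)

(-27.8, 5.6)


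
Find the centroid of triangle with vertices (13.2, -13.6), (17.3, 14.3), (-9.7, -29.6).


Centroid = ((x_A+x_B+x_C)/3, (y_A+y_B+y_C)/3)
= ((13.2+17.3+(-9.7))/3, ((-13.6)+14.3+(-29.6))/3)
= (6.9333, -9.6333)

(6.9333, -9.6333)


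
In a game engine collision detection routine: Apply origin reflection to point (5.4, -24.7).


Reflection over origin: (x,y) -> (-x,-y)
(5.4, -24.7) -> (-5.4, 24.7)

(-5.4, 24.7)


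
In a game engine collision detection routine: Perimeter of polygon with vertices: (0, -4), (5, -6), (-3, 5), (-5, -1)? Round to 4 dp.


Sides: (0, -4)->(5, -6): sqrt(29) = 5.385165, (5, -6)->(-3, 5): sqrt(185) = 13.601471, (-3, 5)->(-5, -1): sqrt(40) = 6.324555, (-5, -1)->(0, -4): sqrt(34) = 5.830952
Sum = 31.142143
Perimeter = 31.1421

31.1421


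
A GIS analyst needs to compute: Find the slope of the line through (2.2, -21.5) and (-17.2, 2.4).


slope = (y2-y1)/(x2-x1) = (2.4-(-21.5))/((-17.2)-2.2) = 23.9/(-19.4) = -1.232

-1.232


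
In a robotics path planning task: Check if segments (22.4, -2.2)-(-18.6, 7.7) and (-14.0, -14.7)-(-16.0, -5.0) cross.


Cross products: d1=-378.08, d2=-0.18, d3=872.86, d4=494.96
d1*d2 < 0 and d3*d4 < 0? no

No, they don't intersect


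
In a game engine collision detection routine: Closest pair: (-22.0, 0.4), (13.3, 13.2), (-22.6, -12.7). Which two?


d(P0,P1) = 37.549, d(P0,P2) = 13.1137, d(P1,P2) = 44.2676
Closest: P0 and P2

Closest pair: (-22.0, 0.4) and (-22.6, -12.7), distance = 13.1137


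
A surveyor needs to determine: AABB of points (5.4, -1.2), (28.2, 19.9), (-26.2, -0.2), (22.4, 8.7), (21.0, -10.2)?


x range: [-26.2, 28.2]
y range: [-10.2, 19.9]
Bounding box: (-26.2,-10.2) to (28.2,19.9)

(-26.2,-10.2) to (28.2,19.9)


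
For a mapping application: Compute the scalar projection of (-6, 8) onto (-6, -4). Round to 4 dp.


u.v = 4, |v| = sqrt(52) = 7.2111
Scalar projection = u.v / |v| = 4 / sqrt(52) = 0.5547

0.5547


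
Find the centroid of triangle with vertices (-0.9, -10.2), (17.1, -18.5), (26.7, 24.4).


Centroid = ((x_A+x_B+x_C)/3, (y_A+y_B+y_C)/3)
= (((-0.9)+17.1+26.7)/3, ((-10.2)+(-18.5)+24.4)/3)
= (14.3, -1.4333)

(14.3, -1.4333)


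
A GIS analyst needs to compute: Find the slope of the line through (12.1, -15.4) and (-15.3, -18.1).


slope = (y2-y1)/(x2-x1) = ((-18.1)-(-15.4))/((-15.3)-12.1) = (-2.7)/(-27.4) = 0.0985

0.0985


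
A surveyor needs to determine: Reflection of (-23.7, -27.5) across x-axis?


Reflection over x-axis: (x,y) -> (x,-y)
(-23.7, -27.5) -> (-23.7, 27.5)

(-23.7, 27.5)


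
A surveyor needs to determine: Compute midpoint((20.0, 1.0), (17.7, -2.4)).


M = ((20+17.7)/2, (1+(-2.4))/2)
= (18.85, -0.7)

(18.85, -0.7)


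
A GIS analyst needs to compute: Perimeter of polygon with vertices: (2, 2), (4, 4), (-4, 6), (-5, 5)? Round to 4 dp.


Sides: (2, 2)->(4, 4): sqrt(8) = 2.828427, (4, 4)->(-4, 6): sqrt(68) = 8.246211, (-4, 6)->(-5, 5): sqrt(2) = 1.414214, (-5, 5)->(2, 2): sqrt(58) = 7.615773
Sum = 20.104625
Perimeter = 20.1046

20.1046


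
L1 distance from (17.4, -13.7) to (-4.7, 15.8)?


|17.4-(-4.7)| + |(-13.7)-15.8| = 22.1 + 29.5 = 51.6

51.6


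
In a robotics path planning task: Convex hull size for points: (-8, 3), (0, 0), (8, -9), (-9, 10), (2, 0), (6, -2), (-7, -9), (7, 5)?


Convex hull vertices (CCW): (-9, 10), (-7, -9), (8, -9), (7, 5)
Count = 4

4
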